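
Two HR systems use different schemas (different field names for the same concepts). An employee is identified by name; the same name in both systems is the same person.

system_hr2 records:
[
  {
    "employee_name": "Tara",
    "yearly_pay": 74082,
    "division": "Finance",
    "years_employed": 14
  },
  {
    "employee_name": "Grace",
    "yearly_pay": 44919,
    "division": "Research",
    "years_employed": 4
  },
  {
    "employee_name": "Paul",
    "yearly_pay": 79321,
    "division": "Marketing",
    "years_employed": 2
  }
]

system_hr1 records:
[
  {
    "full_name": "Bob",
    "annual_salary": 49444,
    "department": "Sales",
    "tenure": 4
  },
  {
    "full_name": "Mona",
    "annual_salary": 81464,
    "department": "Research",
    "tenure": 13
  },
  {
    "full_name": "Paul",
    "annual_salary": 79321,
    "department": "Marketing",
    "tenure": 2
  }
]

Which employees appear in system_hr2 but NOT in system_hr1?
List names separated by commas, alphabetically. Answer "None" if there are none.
Grace, Tara

Schema mapping: "employee_name" (system_hr2) = "full_name" (system_hr1) = employee name

Names in system_hr2: ['Grace', 'Paul', 'Tara']
Names in system_hr1: ['Bob', 'Mona', 'Paul']

In system_hr2 but not system_hr1: ['Grace', 'Tara']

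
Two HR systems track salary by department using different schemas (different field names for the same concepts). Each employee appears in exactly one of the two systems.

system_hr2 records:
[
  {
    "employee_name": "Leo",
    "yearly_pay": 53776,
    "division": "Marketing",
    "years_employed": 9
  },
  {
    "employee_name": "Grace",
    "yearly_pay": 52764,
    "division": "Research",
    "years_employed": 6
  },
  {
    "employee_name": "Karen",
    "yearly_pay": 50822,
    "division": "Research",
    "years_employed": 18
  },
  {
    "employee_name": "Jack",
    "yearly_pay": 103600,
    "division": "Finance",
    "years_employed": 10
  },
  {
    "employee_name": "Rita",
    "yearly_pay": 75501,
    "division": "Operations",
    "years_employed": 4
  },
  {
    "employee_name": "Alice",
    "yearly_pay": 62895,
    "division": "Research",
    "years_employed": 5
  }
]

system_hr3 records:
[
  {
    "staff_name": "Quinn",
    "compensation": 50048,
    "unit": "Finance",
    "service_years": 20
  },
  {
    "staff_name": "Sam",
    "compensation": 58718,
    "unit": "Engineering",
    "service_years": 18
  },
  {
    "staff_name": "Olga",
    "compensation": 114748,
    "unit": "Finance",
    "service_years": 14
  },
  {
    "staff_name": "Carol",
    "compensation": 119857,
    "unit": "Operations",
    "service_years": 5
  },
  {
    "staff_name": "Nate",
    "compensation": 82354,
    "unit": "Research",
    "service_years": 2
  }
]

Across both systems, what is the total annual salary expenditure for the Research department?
248835

Schema mappings:
- "division" (system_hr2) = "unit" (system_hr3) = department
- "yearly_pay" (system_hr2) = "compensation" (system_hr3) = salary

Research salaries from system_hr2: 166481
Research salaries from system_hr3: 82354

Total: 166481 + 82354 = 248835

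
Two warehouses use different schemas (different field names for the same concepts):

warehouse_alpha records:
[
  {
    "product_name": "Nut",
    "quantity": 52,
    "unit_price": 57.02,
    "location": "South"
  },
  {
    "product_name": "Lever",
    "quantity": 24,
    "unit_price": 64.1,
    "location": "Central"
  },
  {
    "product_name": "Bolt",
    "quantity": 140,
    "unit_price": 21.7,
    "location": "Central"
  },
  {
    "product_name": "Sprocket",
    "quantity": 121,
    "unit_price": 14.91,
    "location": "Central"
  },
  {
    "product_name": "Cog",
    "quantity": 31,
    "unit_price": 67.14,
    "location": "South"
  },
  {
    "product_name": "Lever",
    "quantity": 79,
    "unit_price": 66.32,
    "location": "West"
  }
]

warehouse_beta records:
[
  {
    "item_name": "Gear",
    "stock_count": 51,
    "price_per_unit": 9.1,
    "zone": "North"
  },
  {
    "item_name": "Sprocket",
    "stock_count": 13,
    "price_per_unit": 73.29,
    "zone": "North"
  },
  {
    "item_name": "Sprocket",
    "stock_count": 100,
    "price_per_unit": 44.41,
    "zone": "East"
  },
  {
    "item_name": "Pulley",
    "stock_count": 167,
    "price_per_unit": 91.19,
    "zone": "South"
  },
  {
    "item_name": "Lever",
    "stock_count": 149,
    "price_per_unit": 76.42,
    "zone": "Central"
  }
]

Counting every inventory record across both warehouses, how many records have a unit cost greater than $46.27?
7

Schema mapping: "unit_price" (warehouse_alpha) = "price_per_unit" (warehouse_beta) = unit cost

Records > $46.27 in warehouse_alpha: 4
Records > $46.27 in warehouse_beta: 3

Total count: 4 + 3 = 7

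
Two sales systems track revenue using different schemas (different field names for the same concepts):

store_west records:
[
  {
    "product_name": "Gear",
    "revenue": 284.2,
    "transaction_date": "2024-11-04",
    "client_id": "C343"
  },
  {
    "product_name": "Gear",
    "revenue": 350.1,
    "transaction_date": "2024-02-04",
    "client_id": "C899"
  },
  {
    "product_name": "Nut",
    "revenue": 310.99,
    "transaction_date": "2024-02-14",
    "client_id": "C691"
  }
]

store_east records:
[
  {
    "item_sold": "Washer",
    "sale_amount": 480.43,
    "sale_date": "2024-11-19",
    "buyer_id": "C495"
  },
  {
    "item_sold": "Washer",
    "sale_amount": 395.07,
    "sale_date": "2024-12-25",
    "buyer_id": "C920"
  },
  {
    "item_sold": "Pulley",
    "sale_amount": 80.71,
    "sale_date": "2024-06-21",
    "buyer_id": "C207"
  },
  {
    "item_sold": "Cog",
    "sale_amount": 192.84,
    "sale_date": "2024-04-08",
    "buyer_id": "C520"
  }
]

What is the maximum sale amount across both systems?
480.43

Reconcile: "revenue" (store_west) = "sale_amount" (store_east) = sale amount

Maximum in store_west: 350.1
Maximum in store_east: 480.43

Overall maximum: max(350.1, 480.43) = 480.43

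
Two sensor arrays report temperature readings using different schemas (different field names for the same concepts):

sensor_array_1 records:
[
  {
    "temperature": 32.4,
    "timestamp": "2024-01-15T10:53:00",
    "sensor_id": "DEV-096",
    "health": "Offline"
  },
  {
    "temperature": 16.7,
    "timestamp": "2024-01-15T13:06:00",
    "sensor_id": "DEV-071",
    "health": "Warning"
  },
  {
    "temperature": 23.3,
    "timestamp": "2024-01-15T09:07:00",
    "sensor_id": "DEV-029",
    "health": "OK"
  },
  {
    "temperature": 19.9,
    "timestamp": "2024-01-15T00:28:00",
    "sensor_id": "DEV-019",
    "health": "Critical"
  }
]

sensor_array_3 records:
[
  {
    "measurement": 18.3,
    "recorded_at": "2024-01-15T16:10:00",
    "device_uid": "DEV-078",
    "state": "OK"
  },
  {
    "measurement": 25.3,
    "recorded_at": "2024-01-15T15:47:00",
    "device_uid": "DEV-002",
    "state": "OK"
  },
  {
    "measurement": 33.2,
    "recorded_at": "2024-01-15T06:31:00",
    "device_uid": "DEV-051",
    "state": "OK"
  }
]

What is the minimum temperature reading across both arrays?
16.7

Schema mapping: "temperature" (sensor_array_1) = "measurement" (sensor_array_3) = temperature reading

Minimum in sensor_array_1: 16.7
Minimum in sensor_array_3: 18.3

Overall minimum: min(16.7, 18.3) = 16.7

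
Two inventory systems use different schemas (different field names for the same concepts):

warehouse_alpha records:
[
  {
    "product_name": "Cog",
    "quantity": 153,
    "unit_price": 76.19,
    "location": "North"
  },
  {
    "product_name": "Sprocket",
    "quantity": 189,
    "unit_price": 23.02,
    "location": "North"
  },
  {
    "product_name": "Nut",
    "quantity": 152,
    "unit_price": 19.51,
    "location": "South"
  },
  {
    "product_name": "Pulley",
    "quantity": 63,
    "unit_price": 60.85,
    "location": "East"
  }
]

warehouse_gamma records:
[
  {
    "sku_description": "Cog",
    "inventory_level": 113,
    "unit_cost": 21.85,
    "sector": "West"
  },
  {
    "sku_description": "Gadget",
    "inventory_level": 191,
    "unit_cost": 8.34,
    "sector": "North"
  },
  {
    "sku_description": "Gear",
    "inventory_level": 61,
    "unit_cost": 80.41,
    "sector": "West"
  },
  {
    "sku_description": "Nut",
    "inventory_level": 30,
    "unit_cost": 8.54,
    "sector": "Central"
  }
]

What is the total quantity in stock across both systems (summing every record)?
952

To reconcile these schemas, identify the field holding the quantity in stock in each system:
1. In warehouse_alpha it is "quantity"
2. In warehouse_gamma it is "inventory_level"

From warehouse_alpha: 153 + 189 + 152 + 63 = 557
From warehouse_gamma: 113 + 191 + 61 + 30 = 395

Total: 557 + 395 = 952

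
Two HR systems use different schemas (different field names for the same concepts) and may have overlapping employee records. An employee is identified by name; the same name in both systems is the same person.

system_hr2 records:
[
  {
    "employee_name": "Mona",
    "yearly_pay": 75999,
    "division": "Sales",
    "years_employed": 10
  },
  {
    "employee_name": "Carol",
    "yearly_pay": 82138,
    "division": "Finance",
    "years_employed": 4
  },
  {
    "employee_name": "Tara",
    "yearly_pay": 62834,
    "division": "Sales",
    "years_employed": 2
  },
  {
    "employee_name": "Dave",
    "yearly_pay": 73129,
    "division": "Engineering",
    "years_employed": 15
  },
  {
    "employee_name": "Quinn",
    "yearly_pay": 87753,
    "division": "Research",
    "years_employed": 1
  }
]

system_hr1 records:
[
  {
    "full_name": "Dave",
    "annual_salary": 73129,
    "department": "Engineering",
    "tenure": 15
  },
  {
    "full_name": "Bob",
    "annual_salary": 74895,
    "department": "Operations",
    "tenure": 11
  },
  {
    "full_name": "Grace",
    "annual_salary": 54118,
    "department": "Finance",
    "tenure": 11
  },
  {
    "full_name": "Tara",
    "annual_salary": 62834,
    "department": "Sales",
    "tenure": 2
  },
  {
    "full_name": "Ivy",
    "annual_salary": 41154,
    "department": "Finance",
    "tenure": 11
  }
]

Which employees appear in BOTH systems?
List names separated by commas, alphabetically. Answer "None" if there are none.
Dave, Tara

Schema mapping: "employee_name" (system_hr2) = "full_name" (system_hr1) = employee name

Names in system_hr2: ['Carol', 'Dave', 'Mona', 'Quinn', 'Tara']
Names in system_hr1: ['Bob', 'Dave', 'Grace', 'Ivy', 'Tara']

Intersection: ['Dave', 'Tara']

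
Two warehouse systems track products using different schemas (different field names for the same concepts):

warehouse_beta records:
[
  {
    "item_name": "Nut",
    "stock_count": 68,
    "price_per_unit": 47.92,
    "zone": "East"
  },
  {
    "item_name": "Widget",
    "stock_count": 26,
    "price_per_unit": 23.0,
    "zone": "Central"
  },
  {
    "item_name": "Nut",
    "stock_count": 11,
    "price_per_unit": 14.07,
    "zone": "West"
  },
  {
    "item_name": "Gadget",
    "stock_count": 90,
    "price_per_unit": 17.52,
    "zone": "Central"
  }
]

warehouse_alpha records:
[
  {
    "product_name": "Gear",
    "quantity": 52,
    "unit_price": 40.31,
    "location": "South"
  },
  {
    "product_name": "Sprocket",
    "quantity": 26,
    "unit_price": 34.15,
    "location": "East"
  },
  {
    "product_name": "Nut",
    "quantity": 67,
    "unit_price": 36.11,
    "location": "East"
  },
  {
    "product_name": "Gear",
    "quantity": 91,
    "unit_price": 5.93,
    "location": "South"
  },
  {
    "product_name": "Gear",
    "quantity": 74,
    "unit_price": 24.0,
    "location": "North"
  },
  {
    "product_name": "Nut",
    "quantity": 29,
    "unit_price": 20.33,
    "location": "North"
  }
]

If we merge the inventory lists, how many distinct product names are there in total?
5

Schema mapping: "item_name" (warehouse_beta) = "product_name" (warehouse_alpha) = product name

Products in warehouse_beta: ['Gadget', 'Nut', 'Widget']
Products in warehouse_alpha: ['Gear', 'Nut', 'Sprocket']

Union (unique products): ['Gadget', 'Gear', 'Nut', 'Sprocket', 'Widget']
Count: 5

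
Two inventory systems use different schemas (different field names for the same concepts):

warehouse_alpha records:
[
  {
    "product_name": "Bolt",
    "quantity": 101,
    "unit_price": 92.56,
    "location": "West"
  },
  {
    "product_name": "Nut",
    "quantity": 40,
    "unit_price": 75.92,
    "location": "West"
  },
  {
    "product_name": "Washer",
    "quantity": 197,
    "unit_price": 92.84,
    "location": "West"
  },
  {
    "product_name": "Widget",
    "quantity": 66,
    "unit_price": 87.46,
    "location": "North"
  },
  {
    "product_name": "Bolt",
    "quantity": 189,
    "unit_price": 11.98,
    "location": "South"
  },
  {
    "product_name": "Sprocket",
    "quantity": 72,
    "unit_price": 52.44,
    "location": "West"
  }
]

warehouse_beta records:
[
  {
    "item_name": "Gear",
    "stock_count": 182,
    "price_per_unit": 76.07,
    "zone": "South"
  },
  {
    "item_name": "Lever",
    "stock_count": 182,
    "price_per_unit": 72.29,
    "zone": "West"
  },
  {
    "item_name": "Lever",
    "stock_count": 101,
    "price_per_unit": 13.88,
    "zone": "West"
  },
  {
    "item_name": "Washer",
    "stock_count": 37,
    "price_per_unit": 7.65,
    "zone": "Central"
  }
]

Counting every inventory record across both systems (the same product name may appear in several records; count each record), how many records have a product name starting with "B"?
2

Schema mapping: "product_name" (warehouse_alpha) = "item_name" (warehouse_beta) = product name

Records with product name starting with "B" in warehouse_alpha: 2
Records with product name starting with "B" in warehouse_beta: 0

Total: 2 + 0 = 2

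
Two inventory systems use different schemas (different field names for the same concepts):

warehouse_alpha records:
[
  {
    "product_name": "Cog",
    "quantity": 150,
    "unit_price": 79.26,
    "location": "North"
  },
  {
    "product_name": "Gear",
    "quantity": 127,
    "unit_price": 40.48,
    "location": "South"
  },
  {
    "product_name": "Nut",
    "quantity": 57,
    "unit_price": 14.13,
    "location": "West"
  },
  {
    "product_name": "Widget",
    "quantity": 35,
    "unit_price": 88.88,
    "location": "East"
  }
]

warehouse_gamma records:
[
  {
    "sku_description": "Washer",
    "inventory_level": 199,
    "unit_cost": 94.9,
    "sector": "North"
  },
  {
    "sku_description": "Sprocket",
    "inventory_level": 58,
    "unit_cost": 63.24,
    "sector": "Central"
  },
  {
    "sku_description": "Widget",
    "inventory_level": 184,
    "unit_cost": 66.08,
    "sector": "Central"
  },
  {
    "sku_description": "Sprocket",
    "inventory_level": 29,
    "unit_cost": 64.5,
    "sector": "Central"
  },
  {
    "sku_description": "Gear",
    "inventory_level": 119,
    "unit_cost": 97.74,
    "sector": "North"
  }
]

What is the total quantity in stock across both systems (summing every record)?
958

To reconcile these schemas, identify the field holding the quantity in stock in each system:
1. In warehouse_alpha it is "quantity"
2. In warehouse_gamma it is "inventory_level"

From warehouse_alpha: 150 + 127 + 57 + 35 = 369
From warehouse_gamma: 199 + 58 + 184 + 29 + 119 = 589

Total: 369 + 589 = 958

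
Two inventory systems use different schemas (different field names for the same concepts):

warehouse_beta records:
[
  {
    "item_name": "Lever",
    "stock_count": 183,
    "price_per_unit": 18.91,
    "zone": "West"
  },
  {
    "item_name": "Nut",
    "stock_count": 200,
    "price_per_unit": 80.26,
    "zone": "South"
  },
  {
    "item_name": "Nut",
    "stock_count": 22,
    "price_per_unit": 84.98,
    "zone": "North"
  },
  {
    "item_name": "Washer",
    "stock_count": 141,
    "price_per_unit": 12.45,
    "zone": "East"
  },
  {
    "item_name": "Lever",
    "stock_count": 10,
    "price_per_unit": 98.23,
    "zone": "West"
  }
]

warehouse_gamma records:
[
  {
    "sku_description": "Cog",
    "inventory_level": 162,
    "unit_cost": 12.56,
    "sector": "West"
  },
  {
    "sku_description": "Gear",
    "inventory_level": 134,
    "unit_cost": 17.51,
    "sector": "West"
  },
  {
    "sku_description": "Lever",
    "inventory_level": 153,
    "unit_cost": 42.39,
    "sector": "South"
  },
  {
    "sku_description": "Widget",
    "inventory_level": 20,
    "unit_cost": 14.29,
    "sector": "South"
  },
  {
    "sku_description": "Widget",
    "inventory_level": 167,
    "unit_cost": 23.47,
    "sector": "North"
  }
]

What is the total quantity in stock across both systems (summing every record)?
1192

To reconcile these schemas, identify the field holding the quantity in stock in each system:
1. In warehouse_beta it is "stock_count"
2. In warehouse_gamma it is "inventory_level"

From warehouse_beta: 183 + 200 + 22 + 141 + 10 = 556
From warehouse_gamma: 162 + 134 + 153 + 20 + 167 = 636

Total: 556 + 636 = 1192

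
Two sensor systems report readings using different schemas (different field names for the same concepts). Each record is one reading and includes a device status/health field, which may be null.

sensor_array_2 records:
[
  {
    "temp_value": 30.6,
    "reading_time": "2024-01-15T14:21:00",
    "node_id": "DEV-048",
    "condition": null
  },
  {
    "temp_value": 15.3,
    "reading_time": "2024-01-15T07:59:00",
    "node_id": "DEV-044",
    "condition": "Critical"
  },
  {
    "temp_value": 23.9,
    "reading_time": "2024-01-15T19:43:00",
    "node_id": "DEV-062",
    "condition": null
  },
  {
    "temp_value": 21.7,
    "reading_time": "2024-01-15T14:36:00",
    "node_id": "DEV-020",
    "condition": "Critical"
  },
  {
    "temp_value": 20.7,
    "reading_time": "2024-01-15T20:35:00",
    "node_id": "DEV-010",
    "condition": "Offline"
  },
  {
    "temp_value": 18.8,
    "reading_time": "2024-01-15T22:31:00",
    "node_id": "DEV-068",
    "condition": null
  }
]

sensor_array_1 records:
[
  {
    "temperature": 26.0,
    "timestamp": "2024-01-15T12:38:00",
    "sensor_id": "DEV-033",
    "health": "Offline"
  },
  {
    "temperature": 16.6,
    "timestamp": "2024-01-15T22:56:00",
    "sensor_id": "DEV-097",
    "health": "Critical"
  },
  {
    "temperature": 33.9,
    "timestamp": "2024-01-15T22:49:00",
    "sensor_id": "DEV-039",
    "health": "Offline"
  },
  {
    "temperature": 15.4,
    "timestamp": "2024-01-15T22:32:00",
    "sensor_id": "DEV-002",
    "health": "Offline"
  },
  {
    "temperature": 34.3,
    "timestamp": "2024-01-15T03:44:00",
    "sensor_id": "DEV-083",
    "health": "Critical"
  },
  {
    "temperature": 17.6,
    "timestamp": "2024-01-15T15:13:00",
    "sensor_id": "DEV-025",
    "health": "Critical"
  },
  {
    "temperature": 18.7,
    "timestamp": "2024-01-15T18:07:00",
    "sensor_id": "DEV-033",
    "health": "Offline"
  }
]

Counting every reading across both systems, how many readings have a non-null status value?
10

Schema mapping: "condition" (sensor_array_2) = "health" (sensor_array_1) = status

Non-null in sensor_array_2: 3
Non-null in sensor_array_1: 7

Total non-null: 3 + 7 = 10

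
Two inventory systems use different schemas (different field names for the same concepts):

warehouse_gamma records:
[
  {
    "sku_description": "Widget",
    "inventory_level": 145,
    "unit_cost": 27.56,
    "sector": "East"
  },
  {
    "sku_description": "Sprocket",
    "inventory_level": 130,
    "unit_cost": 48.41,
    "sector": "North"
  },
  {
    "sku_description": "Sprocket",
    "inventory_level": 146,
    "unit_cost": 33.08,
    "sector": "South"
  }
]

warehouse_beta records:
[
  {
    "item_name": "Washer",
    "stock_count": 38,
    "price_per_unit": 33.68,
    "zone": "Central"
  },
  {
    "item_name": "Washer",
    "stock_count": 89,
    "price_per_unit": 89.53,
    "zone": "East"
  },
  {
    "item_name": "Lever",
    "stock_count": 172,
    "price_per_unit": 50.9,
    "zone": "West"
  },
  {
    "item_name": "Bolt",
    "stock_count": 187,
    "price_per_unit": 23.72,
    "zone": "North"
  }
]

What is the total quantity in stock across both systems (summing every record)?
907

To reconcile these schemas, identify the field holding the quantity in stock in each system:
1. In warehouse_gamma it is "inventory_level"
2. In warehouse_beta it is "stock_count"

From warehouse_gamma: 145 + 130 + 146 = 421
From warehouse_beta: 38 + 89 + 172 + 187 = 486

Total: 421 + 486 = 907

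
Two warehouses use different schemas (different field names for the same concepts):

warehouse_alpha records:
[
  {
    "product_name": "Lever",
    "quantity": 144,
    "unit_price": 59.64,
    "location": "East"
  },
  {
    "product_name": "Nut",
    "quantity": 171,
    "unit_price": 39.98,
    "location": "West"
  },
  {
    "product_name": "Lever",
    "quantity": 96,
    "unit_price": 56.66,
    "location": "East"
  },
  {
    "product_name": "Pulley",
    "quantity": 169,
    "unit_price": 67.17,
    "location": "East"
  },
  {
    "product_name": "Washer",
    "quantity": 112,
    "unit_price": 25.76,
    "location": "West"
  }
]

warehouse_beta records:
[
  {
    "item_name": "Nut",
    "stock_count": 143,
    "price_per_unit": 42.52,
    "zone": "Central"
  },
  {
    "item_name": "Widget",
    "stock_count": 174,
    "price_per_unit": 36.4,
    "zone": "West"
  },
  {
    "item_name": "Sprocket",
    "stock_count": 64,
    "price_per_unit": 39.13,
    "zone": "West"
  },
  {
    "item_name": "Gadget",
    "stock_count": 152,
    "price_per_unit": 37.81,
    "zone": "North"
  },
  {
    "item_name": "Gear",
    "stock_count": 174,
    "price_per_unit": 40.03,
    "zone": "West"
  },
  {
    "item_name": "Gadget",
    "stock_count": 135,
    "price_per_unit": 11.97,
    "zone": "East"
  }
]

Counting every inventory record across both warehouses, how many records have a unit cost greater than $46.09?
3

Schema mapping: "unit_price" (warehouse_alpha) = "price_per_unit" (warehouse_beta) = unit cost

Records > $46.09 in warehouse_alpha: 3
Records > $46.09 in warehouse_beta: 0

Total count: 3 + 0 = 3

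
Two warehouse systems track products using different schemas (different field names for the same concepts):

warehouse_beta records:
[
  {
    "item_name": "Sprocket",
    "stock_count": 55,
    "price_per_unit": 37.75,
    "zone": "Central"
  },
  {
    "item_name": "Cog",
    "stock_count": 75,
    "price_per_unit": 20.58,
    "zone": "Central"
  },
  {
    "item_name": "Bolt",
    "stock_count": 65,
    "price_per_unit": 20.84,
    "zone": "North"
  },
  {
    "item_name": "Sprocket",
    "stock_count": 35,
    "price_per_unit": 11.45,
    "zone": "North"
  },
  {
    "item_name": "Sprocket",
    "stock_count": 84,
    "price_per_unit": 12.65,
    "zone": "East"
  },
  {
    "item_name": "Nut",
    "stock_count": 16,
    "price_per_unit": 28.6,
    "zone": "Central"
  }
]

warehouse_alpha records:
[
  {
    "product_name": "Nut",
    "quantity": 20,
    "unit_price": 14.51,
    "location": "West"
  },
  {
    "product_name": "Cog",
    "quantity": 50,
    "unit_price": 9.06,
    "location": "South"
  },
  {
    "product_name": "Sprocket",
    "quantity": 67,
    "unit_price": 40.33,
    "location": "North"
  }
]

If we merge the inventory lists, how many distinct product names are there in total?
4

Schema mapping: "item_name" (warehouse_beta) = "product_name" (warehouse_alpha) = product name

Products in warehouse_beta: ['Bolt', 'Cog', 'Nut', 'Sprocket']
Products in warehouse_alpha: ['Cog', 'Nut', 'Sprocket']

Union (unique products): ['Bolt', 'Cog', 'Nut', 'Sprocket']
Count: 4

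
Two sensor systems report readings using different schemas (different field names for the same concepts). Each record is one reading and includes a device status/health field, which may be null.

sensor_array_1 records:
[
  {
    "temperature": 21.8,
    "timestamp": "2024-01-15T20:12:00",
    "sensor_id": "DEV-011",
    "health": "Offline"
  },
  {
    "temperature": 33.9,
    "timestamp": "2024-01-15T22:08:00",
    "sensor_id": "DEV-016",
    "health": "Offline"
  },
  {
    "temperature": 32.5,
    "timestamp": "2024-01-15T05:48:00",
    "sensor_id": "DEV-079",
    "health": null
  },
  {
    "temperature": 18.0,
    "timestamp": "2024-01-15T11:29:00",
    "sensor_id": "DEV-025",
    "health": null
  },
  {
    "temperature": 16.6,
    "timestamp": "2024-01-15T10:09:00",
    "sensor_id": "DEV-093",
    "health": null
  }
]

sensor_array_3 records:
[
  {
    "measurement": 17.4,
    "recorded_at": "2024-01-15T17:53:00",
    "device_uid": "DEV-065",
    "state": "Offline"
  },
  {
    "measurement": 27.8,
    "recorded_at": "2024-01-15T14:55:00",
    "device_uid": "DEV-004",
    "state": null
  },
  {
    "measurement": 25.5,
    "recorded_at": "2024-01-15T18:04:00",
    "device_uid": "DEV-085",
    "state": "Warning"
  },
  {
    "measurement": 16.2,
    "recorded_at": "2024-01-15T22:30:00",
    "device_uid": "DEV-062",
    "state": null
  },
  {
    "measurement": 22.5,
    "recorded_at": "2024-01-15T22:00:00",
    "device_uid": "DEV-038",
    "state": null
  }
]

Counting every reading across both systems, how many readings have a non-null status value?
4

Schema mapping: "health" (sensor_array_1) = "state" (sensor_array_3) = status

Non-null in sensor_array_1: 2
Non-null in sensor_array_3: 2

Total non-null: 2 + 2 = 4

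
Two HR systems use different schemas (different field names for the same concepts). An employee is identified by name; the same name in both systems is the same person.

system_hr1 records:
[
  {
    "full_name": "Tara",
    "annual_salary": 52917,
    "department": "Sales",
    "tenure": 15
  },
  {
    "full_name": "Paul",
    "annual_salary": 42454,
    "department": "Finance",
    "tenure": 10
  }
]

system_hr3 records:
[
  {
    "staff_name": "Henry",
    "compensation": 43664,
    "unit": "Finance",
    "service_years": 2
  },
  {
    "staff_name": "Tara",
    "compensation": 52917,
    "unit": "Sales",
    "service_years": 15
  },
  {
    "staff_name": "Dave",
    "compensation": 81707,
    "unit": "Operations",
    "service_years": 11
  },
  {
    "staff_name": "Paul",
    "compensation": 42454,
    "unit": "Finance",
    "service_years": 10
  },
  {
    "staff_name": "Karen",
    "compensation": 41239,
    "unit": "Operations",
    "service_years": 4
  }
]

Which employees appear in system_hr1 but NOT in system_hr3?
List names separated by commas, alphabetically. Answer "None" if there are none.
None

Schema mapping: "full_name" (system_hr1) = "staff_name" (system_hr3) = employee name

Names in system_hr1: ['Paul', 'Tara']
Names in system_hr3: ['Dave', 'Henry', 'Karen', 'Paul', 'Tara']

In system_hr1 but not system_hr3: None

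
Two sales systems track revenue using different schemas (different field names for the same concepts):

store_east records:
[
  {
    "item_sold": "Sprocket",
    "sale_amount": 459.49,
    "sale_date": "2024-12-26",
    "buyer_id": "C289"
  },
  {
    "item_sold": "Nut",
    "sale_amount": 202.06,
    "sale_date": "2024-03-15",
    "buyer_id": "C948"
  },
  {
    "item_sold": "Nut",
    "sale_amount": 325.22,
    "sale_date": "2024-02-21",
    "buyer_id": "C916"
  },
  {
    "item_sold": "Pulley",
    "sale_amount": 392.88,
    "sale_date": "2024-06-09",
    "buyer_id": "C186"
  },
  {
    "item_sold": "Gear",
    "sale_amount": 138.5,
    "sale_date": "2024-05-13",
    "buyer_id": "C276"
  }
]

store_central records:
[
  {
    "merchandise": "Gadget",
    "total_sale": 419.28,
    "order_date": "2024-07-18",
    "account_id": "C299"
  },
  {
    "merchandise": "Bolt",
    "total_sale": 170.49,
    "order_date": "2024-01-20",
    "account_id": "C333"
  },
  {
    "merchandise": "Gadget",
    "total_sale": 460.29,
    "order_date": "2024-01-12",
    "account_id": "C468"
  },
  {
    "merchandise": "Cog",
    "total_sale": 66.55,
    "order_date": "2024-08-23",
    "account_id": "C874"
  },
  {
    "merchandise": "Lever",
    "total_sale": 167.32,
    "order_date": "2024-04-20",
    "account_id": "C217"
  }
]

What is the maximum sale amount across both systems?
460.29

Reconcile: "sale_amount" (store_east) = "total_sale" (store_central) = sale amount

Maximum in store_east: 459.49
Maximum in store_central: 460.29

Overall maximum: max(459.49, 460.29) = 460.29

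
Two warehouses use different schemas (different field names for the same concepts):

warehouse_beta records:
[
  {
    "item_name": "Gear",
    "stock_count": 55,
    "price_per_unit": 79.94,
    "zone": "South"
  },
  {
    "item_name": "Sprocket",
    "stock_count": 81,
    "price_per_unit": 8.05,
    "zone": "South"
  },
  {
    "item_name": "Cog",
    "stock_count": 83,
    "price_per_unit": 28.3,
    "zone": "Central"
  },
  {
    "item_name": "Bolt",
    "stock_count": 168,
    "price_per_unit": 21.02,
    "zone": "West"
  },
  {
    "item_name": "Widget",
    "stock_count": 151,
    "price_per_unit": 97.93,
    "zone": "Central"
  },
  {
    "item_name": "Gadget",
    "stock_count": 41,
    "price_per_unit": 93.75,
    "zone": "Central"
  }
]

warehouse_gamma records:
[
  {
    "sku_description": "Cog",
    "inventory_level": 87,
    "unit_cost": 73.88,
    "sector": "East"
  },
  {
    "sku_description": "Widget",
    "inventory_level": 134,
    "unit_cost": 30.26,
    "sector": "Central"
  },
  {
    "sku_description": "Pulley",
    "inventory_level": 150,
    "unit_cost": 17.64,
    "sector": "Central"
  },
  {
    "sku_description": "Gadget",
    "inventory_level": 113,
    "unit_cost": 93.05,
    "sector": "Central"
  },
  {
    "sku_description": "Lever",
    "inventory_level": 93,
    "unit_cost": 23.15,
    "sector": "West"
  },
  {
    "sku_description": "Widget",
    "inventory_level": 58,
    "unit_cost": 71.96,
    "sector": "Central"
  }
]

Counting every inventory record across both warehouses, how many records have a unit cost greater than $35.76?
6

Schema mapping: "price_per_unit" (warehouse_beta) = "unit_cost" (warehouse_gamma) = unit cost

Records > $35.76 in warehouse_beta: 3
Records > $35.76 in warehouse_gamma: 3

Total count: 3 + 3 = 6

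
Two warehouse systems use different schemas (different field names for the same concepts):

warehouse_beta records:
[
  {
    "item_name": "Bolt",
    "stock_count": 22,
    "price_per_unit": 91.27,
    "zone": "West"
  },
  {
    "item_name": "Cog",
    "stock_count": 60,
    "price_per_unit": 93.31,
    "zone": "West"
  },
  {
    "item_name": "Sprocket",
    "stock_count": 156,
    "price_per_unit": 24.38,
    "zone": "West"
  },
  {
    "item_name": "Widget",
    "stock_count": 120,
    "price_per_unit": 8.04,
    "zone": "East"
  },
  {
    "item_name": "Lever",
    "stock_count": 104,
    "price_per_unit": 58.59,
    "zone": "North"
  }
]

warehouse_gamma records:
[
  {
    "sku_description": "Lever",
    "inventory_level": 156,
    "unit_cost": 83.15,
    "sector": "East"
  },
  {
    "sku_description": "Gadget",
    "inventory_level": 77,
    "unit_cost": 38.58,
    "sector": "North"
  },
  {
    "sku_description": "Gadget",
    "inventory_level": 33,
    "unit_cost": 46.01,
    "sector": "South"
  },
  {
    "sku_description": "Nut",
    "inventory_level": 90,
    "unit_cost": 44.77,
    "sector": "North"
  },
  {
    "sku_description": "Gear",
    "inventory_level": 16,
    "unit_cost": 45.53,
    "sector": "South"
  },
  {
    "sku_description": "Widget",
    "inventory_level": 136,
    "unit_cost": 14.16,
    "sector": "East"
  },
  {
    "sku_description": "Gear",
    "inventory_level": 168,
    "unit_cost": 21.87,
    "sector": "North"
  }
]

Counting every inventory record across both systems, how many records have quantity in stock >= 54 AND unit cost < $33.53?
4

Schema mappings:
- "stock_count" (warehouse_beta) = "inventory_level" (warehouse_gamma) = quantity
- "price_per_unit" (warehouse_beta) = "unit_cost" (warehouse_gamma) = unit cost

Records meeting both conditions in warehouse_beta: 2
Records meeting both conditions in warehouse_gamma: 2

Total: 2 + 2 = 4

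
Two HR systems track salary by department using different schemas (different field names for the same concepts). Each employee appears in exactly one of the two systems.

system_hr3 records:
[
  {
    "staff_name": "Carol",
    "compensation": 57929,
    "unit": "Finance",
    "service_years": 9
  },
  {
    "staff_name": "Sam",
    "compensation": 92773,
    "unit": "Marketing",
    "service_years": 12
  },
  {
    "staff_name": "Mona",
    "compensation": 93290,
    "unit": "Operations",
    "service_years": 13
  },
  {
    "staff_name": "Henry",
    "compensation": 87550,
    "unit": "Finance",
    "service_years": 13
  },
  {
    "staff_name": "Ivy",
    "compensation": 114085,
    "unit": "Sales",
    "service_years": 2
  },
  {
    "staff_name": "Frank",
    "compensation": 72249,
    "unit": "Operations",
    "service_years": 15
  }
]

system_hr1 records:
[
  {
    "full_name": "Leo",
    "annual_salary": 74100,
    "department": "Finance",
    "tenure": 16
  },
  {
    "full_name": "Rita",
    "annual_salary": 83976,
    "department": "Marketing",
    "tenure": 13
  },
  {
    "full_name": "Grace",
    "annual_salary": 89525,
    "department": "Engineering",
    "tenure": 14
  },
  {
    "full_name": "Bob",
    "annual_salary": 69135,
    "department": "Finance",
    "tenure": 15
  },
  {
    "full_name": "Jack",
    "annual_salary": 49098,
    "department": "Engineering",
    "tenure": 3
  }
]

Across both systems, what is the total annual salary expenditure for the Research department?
0

Schema mappings:
- "unit" (system_hr3) = "department" (system_hr1) = department
- "compensation" (system_hr3) = "annual_salary" (system_hr1) = salary

Research salaries from system_hr3: 0
Research salaries from system_hr1: 0

Total: 0 + 0 = 0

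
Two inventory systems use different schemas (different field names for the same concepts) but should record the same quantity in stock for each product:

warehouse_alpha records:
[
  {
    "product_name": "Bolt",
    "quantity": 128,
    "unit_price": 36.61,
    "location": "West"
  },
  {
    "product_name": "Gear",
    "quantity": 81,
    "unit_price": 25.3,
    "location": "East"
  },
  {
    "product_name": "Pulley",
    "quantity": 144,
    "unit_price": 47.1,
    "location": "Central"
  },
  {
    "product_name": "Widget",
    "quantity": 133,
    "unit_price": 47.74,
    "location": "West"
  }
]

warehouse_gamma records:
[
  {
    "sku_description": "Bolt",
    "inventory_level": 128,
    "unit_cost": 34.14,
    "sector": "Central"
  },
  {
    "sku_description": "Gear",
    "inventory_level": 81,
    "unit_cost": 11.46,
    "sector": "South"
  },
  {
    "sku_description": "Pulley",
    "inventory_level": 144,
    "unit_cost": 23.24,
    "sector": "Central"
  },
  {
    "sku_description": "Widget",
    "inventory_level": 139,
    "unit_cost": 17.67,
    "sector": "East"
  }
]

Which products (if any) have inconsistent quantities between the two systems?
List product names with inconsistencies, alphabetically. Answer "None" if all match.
Widget

Schema mappings:
- "product_name" (warehouse_alpha) = "sku_description" (warehouse_gamma) = product name
- "quantity" (warehouse_alpha) = "inventory_level" (warehouse_gamma) = quantity

Comparison:
  Bolt: 128 vs 128 - MATCH
  Gear: 81 vs 81 - MATCH
  Pulley: 144 vs 144 - MATCH
  Widget: 133 vs 139 - MISMATCH

Products with inconsistencies: Widget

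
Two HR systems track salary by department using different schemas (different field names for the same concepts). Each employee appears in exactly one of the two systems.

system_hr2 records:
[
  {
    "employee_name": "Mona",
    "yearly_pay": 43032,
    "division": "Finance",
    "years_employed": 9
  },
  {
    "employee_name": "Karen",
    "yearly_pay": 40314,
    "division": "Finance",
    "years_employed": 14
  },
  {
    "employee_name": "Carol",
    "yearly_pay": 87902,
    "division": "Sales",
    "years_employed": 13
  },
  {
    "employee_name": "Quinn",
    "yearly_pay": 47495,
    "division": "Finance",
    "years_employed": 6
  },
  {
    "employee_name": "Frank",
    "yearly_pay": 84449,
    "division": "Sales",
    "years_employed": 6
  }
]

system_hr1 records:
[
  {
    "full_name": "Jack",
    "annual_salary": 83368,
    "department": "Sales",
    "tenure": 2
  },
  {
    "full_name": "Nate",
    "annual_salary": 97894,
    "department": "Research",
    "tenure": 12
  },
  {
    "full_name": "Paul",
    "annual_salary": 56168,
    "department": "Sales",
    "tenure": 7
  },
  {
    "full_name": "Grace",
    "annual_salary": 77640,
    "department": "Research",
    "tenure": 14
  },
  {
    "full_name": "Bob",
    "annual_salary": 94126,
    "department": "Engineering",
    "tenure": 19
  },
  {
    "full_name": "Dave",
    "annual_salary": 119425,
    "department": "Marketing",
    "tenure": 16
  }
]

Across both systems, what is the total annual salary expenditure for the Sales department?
311887

Schema mappings:
- "division" (system_hr2) = "department" (system_hr1) = department
- "yearly_pay" (system_hr2) = "annual_salary" (system_hr1) = salary

Sales salaries from system_hr2: 172351
Sales salaries from system_hr1: 139536

Total: 172351 + 139536 = 311887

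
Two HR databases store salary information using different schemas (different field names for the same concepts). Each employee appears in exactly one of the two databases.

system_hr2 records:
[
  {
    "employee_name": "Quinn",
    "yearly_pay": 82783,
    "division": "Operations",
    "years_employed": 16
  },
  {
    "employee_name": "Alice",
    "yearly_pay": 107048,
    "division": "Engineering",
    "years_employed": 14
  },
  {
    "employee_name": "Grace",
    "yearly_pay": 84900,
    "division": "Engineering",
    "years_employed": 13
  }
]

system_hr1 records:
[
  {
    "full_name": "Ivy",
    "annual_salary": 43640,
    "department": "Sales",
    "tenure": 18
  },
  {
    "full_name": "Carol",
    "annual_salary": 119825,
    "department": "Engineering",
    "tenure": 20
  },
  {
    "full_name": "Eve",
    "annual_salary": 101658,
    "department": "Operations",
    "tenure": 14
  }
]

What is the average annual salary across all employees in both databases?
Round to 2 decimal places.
89975.67

Schema mapping: "yearly_pay" (system_hr2) = "annual_salary" (system_hr1) = annual salary

All salaries: [82783, 107048, 84900, 43640, 119825, 101658]
Sum: 539854
Count: 6
Average: 539854 / 6 = 89975.67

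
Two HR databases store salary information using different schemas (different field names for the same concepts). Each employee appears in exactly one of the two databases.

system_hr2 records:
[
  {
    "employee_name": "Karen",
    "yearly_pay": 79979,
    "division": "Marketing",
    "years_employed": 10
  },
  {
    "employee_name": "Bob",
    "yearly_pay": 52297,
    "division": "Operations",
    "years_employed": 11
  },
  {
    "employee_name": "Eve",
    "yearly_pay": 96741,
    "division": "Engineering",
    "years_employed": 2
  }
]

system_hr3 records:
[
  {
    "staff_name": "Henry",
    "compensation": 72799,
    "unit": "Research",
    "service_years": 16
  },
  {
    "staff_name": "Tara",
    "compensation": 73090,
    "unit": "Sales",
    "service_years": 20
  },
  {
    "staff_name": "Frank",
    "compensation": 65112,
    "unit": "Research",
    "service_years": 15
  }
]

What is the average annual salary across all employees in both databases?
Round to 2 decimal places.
73336.33

Schema mapping: "yearly_pay" (system_hr2) = "compensation" (system_hr3) = annual salary

All salaries: [79979, 52297, 96741, 72799, 73090, 65112]
Sum: 440018
Count: 6
Average: 440018 / 6 = 73336.33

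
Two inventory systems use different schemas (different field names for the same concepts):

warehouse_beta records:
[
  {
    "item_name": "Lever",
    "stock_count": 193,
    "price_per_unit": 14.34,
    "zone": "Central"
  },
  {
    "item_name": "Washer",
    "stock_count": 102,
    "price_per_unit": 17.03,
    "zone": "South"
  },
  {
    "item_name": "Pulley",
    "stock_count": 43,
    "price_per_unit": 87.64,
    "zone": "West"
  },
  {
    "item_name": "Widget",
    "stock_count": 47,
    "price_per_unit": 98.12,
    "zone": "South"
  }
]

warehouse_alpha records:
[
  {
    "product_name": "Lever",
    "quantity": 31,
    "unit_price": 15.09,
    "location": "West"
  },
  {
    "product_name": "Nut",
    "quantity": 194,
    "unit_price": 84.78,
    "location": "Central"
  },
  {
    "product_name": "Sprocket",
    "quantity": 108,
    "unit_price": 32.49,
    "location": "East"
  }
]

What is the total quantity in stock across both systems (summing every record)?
718

To reconcile these schemas, identify the field holding the quantity in stock in each system:
1. In warehouse_beta it is "stock_count"
2. In warehouse_alpha it is "quantity"

From warehouse_beta: 193 + 102 + 43 + 47 = 385
From warehouse_alpha: 31 + 194 + 108 = 333

Total: 385 + 333 = 718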